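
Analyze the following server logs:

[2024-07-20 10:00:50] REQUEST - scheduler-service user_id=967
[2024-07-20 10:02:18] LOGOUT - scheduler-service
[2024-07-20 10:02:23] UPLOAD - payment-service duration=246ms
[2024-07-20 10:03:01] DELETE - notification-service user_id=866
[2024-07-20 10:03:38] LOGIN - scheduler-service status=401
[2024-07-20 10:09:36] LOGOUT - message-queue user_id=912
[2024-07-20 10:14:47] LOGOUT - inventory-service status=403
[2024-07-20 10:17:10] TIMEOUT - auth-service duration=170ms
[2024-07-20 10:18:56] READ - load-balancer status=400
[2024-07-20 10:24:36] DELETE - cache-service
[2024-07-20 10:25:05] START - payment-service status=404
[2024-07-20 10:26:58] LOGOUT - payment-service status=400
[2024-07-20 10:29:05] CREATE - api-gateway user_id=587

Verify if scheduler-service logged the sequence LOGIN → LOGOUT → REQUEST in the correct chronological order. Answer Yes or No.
No

To verify sequence order:

1. Find all events in sequence LOGIN → LOGOUT → REQUEST for scheduler-service
2. Extract their timestamps
3. Check if timestamps are in ascending order
4. Result: No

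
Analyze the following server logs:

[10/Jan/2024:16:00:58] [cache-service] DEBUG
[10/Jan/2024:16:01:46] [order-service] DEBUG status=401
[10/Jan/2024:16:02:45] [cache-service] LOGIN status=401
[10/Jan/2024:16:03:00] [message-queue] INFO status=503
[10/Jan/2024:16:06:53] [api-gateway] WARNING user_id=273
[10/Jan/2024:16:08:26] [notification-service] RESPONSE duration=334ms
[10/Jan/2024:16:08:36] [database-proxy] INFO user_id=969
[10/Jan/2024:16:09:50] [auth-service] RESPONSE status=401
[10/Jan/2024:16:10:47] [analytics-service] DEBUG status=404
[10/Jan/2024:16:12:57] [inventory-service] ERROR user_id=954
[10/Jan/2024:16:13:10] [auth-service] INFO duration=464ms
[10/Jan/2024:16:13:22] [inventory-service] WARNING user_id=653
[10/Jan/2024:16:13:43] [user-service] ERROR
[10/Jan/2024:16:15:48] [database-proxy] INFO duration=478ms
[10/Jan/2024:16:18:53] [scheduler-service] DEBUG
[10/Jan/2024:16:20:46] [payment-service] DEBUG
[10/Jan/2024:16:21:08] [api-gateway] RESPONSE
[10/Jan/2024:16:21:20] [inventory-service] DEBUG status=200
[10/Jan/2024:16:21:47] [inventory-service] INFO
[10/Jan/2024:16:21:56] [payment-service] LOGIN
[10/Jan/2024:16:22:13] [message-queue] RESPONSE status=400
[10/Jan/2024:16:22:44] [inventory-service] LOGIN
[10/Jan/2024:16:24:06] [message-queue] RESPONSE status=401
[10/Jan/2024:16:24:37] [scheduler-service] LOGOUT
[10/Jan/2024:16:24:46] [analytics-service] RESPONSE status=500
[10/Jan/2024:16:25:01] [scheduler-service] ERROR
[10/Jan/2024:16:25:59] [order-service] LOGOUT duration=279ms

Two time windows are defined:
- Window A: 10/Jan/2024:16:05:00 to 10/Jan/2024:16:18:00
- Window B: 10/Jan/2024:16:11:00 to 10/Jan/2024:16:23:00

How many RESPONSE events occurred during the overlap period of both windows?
0

To find overlap events:

1. Window A: 10/Jan/2024:16:05:00 to 10/Jan/2024:16:18:00
2. Window B: 10/Jan/2024:16:11:00 to 10/Jan/2024:16:23:00
3. Overlap period: 10/Jan/2024:16:11:00 to 10/Jan/2024:16:18:00
4. Count RESPONSE events in overlap: 0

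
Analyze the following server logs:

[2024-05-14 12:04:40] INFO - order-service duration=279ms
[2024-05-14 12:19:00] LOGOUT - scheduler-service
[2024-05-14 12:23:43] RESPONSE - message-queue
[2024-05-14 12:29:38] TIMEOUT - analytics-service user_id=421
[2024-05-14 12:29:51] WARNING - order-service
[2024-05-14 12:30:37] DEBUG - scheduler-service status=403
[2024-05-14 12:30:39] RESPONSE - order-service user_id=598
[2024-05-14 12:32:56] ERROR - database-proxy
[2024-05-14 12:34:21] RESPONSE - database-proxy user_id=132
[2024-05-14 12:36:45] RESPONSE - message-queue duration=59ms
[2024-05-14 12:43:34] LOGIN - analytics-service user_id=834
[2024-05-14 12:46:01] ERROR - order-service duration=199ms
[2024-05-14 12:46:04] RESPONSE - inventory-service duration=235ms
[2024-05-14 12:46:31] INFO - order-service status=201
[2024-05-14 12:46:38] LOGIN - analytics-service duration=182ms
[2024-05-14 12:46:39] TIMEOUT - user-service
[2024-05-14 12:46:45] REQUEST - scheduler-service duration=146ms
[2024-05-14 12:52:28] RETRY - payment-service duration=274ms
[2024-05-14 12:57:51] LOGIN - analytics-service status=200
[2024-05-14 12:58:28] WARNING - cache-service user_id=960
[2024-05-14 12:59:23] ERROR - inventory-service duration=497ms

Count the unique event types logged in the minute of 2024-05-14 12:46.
6

To count unique event types:

1. Filter events in the minute starting at 2024-05-14 12:46
2. Extract event types from matching entries
3. Count unique types: 6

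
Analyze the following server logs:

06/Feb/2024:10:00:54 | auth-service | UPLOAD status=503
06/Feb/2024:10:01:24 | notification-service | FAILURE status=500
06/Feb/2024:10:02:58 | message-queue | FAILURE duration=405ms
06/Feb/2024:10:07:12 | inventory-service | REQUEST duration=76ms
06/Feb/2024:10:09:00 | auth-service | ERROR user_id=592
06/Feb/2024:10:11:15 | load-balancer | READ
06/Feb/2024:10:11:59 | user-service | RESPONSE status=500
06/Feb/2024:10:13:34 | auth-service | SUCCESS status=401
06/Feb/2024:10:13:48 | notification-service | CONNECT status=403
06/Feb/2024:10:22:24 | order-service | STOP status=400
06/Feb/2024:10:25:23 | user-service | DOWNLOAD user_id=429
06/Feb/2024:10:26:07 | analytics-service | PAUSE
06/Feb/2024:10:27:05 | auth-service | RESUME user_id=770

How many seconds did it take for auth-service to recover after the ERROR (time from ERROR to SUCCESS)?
274

To calculate recovery time:

1. Find ERROR event for auth-service: 06/Feb/2024:10:09:00
2. Find next SUCCESS event for auth-service: 06/Feb/2024:10:13:34
3. Recovery time: 06/Feb/2024:10:13:34 - 06/Feb/2024:10:09:00 = 274 seconds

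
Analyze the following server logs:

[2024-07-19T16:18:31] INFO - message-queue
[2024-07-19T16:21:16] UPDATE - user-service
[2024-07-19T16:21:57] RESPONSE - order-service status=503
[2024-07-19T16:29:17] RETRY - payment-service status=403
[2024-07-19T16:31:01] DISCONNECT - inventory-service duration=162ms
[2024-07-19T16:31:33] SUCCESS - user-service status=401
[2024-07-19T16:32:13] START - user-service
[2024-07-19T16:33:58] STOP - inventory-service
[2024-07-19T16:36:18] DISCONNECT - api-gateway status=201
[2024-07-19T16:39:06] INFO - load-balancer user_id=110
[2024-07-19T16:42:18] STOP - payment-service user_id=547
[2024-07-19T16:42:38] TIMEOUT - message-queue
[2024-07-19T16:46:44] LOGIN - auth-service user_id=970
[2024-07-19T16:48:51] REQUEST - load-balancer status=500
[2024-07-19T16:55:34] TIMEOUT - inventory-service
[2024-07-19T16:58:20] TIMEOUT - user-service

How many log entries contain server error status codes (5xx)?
2

To find matching entries:

1. Pattern to match: server error status codes (5xx)
2. Scan each log entry for the pattern
3. Count matches: 2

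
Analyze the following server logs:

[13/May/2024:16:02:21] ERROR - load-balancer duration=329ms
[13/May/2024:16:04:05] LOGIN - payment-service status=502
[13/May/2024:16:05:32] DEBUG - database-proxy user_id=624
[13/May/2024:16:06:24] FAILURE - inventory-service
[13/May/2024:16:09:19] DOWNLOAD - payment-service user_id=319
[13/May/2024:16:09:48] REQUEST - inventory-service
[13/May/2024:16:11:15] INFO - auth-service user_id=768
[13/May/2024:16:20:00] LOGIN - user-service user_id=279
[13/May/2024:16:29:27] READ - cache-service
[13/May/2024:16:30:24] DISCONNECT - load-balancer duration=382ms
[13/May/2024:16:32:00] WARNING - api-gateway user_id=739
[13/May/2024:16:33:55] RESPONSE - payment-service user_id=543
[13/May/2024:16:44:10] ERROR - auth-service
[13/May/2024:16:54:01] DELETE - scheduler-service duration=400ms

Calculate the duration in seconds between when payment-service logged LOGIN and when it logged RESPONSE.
1790

To find the time between events:

1. Locate the first LOGIN event for payment-service: 13/May/2024:16:04:05
2. Locate the first RESPONSE event for payment-service: 13/May/2024:16:33:55
3. Calculate the difference: 13/May/2024:16:33:55 - 13/May/2024:16:04:05 = 1790 seconds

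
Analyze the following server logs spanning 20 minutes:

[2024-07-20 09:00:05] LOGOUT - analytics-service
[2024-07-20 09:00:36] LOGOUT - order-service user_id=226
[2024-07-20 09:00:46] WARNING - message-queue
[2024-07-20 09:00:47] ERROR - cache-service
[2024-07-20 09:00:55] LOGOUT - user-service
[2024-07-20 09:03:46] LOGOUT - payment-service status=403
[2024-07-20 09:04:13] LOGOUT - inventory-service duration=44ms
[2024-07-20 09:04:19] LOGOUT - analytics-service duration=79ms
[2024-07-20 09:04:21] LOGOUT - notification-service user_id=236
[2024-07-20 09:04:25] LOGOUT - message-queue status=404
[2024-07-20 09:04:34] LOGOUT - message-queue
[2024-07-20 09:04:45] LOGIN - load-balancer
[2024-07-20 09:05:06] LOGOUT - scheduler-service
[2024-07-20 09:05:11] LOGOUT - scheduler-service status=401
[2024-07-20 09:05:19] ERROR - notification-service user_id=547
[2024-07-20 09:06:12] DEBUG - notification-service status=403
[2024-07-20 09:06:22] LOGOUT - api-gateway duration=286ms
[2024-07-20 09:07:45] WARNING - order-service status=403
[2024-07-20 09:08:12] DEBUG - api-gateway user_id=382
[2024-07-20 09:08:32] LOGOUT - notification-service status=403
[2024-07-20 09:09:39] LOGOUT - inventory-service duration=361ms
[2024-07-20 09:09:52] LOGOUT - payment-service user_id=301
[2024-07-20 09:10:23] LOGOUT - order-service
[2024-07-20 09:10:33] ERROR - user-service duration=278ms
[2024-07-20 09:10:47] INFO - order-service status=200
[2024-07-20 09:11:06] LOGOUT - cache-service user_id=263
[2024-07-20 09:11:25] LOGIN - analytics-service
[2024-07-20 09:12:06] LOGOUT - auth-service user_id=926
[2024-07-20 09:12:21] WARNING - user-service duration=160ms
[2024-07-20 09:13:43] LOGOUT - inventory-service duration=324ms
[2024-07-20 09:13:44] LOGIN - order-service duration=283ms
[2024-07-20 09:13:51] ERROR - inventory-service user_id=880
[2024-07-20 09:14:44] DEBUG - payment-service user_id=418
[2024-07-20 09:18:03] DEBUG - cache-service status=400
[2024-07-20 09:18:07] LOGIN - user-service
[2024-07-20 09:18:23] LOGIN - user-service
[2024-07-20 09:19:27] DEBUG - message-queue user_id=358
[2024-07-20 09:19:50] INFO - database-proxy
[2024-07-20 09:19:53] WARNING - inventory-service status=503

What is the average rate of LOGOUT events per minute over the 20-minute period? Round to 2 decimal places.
0.95

To calculate the rate:

1. Count total LOGOUT events: 19
2. Total time period: 20 minutes
3. Rate = 19 / 20 = 0.95 events per minute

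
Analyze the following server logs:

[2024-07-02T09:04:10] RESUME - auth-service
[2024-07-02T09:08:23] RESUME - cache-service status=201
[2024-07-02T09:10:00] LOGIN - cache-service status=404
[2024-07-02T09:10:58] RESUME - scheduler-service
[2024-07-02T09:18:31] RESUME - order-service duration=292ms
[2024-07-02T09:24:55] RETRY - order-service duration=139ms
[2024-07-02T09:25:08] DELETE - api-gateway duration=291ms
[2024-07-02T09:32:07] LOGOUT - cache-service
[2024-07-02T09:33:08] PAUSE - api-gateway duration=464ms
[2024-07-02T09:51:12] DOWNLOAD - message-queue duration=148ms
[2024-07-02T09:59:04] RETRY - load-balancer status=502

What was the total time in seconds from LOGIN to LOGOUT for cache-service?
1327

To calculate state duration:

1. Find LOGIN event for cache-service: 2024-07-02T09:10:00
2. Find LOGOUT event for cache-service: 2024-07-02T09:32:07
3. Calculate duration: 2024-07-02T09:32:07 - 2024-07-02T09:10:00 = 1327 seconds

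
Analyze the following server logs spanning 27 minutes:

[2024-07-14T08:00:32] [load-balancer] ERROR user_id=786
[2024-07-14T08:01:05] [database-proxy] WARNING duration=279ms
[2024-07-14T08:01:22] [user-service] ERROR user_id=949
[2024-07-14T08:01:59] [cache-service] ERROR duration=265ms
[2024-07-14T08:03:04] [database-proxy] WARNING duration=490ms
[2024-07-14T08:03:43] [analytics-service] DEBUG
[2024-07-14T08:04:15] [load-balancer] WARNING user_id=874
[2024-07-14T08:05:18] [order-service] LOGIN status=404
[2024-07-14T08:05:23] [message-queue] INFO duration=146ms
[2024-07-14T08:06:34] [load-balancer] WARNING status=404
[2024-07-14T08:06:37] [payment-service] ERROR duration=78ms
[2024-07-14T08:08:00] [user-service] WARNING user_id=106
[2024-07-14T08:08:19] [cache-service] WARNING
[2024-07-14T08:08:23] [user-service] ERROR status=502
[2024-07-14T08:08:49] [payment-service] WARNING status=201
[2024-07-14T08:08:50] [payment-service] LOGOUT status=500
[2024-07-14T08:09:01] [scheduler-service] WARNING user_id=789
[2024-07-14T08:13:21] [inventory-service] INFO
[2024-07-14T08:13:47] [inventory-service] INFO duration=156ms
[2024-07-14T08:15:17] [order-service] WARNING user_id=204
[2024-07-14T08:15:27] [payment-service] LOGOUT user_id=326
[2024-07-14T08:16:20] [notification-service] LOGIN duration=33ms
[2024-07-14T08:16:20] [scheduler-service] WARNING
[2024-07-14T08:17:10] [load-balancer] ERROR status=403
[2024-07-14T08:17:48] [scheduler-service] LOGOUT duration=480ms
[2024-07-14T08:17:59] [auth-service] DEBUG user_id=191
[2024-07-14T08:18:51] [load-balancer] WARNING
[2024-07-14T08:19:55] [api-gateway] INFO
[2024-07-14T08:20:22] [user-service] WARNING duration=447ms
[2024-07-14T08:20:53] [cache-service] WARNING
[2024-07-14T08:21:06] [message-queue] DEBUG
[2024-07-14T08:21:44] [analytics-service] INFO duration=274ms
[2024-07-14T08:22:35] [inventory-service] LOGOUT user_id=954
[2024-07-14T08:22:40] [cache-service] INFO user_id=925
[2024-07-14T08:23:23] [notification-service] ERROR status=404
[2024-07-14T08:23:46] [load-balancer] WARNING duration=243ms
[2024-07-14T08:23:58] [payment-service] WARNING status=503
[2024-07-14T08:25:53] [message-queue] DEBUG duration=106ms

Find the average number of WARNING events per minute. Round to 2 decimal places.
0.56

To calculate the rate:

1. Count total WARNING events: 15
2. Total time period: 27 minutes
3. Rate = 15 / 27 = 0.56 events per minute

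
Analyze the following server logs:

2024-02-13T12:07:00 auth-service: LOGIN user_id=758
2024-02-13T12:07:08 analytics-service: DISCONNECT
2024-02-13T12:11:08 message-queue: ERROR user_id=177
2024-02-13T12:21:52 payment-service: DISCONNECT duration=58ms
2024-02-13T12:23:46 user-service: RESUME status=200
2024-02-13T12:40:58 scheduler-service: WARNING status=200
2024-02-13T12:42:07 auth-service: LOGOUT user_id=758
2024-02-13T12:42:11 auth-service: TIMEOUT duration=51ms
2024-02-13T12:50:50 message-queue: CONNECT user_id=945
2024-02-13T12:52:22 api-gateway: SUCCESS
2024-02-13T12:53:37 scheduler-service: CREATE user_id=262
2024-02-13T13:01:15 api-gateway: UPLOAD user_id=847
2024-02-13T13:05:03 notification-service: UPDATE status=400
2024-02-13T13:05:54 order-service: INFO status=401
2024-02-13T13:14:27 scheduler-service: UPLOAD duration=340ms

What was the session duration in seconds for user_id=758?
2107

To calculate session duration:

1. Find LOGIN event for user_id=758: 2024-02-13T12:07:00
2. Find LOGOUT event for user_id=758: 2024-02-13T12:42:07
3. Session duration: 2024-02-13T12:42:07 - 2024-02-13T12:07:00 = 2107 seconds (35 minutes)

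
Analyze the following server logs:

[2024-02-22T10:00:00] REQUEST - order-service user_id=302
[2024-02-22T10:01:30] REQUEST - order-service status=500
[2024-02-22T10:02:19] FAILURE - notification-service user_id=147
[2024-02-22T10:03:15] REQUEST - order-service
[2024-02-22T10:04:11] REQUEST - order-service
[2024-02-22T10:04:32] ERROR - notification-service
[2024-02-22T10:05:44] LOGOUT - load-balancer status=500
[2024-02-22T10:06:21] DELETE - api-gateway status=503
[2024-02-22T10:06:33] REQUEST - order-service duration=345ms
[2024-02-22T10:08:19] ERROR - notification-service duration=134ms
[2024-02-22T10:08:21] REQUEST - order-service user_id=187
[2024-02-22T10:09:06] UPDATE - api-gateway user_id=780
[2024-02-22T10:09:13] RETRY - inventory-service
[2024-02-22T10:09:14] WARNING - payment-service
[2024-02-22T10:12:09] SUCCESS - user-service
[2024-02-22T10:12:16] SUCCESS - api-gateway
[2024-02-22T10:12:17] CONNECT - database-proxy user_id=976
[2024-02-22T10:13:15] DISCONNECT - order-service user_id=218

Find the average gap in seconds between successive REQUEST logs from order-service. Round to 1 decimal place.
100.2

To calculate average interval:

1. Find all REQUEST events for order-service in order
2. Calculate time gaps between consecutive events
3. Compute mean of gaps: 501 / 5 = 100.2 seconds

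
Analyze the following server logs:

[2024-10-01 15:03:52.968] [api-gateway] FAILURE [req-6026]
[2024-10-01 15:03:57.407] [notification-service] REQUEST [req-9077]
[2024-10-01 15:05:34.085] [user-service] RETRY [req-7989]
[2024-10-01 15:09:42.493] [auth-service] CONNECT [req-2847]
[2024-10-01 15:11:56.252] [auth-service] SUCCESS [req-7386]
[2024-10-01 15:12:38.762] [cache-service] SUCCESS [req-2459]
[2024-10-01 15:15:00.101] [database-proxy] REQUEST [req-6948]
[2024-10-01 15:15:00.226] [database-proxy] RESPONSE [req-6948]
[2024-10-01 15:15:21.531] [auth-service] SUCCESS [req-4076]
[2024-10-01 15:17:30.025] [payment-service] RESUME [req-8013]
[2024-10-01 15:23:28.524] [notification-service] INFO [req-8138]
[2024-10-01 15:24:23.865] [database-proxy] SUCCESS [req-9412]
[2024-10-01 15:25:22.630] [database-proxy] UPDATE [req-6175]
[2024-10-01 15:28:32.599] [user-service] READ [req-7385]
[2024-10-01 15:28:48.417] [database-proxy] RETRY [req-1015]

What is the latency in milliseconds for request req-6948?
125

To calculate latency:

1. Find REQUEST with id req-6948: 2024-10-01 15:15:00.101
2. Find RESPONSE with id req-6948: 2024-10-01 15:15:00.226
3. Latency: 2024-10-01 15:15:00.226 - 2024-10-01 15:15:00.101 = 125ms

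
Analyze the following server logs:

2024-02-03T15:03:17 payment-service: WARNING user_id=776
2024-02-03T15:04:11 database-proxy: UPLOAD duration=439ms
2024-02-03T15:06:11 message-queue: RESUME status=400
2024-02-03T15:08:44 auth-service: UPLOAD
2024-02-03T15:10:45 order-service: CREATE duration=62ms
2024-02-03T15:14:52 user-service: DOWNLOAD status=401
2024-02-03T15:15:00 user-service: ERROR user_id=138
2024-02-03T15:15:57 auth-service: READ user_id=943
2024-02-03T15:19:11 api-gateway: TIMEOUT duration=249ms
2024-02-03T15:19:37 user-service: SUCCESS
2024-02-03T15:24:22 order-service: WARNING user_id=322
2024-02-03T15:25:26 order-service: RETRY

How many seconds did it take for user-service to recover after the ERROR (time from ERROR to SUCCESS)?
277

To calculate recovery time:

1. Find ERROR event for user-service: 2024-02-03T15:15:00
2. Find next SUCCESS event for user-service: 2024-02-03T15:19:37
3. Recovery time: 2024-02-03T15:19:37 - 2024-02-03T15:15:00 = 277 seconds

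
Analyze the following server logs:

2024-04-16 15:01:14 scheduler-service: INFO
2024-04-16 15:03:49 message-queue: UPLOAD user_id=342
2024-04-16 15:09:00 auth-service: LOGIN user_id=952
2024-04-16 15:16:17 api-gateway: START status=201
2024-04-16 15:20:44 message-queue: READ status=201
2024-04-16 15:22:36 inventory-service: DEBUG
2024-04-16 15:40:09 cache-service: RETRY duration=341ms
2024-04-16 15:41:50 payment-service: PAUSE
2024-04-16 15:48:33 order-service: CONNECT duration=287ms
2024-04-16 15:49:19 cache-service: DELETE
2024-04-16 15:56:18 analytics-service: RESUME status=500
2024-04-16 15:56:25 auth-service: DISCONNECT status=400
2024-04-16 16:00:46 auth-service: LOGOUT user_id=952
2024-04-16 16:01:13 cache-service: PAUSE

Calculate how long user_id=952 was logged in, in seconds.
3106

To calculate session duration:

1. Find LOGIN event for user_id=952: 2024-04-16 15:09:00
2. Find LOGOUT event for user_id=952: 2024-04-16 16:00:46
3. Session duration: 2024-04-16 16:00:46 - 2024-04-16 15:09:00 = 3106 seconds (51 minutes)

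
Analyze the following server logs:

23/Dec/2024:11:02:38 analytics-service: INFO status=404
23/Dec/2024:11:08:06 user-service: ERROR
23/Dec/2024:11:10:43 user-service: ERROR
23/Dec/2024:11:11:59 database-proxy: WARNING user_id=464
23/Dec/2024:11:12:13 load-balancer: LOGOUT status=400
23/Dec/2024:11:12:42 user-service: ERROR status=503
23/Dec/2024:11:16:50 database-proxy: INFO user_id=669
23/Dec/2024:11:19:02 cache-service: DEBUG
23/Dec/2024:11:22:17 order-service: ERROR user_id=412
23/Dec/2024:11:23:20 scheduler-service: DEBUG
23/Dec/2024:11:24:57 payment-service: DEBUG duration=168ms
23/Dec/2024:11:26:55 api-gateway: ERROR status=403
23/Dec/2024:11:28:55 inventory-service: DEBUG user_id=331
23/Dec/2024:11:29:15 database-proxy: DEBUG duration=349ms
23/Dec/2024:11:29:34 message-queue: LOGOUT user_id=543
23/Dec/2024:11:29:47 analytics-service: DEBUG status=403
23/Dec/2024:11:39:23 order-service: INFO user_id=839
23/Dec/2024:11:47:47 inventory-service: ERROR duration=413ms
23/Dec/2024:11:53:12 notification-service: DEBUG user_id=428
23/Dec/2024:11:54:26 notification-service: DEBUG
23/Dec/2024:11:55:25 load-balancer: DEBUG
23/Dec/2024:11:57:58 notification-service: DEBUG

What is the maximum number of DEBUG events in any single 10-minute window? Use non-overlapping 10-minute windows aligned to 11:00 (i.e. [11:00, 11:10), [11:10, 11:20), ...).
5

To find the burst window:

1. Divide the log period into non-overlapping 10-minute windows starting at 11:00
2. Count DEBUG events in each window
3. Find the window with maximum count
4. Maximum events in a window: 5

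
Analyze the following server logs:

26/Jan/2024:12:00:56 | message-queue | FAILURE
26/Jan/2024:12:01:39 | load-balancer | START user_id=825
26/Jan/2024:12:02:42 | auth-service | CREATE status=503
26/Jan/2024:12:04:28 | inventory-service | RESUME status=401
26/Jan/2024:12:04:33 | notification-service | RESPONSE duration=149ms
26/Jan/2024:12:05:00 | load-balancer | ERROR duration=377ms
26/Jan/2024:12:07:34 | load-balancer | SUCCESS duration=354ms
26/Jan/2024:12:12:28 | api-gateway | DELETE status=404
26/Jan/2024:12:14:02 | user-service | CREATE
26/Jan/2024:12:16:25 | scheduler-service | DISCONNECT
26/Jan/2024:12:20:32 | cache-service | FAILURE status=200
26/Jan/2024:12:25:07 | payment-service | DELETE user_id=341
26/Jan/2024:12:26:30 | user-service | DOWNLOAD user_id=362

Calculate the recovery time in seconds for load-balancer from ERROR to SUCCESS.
154

To calculate recovery time:

1. Find ERROR event for load-balancer: 26/Jan/2024:12:05:00
2. Find next SUCCESS event for load-balancer: 26/Jan/2024:12:07:34
3. Recovery time: 26/Jan/2024:12:07:34 - 26/Jan/2024:12:05:00 = 154 seconds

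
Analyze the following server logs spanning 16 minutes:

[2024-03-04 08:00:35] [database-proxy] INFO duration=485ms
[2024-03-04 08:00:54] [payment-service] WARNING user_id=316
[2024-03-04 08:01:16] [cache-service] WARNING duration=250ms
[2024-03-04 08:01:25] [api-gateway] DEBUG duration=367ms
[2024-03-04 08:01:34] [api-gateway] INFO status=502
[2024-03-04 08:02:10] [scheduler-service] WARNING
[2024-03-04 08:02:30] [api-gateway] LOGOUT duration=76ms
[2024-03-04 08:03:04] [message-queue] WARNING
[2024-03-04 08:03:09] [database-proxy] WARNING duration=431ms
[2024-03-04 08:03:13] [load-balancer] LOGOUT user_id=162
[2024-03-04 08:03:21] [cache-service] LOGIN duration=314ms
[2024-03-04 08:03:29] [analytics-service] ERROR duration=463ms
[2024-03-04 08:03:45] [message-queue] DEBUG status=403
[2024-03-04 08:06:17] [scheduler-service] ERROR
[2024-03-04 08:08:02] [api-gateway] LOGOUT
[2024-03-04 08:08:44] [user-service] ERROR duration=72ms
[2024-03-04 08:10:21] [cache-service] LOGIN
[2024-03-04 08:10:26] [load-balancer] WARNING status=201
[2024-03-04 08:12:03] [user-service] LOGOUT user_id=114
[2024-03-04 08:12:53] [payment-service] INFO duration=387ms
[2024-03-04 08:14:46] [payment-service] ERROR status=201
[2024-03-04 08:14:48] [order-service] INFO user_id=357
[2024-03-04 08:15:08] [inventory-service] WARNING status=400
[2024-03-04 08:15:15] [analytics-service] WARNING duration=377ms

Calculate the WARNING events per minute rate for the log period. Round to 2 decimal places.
0.5

To calculate the rate:

1. Count total WARNING events: 8
2. Total time period: 16 minutes
3. Rate = 8 / 16 = 0.5 events per minute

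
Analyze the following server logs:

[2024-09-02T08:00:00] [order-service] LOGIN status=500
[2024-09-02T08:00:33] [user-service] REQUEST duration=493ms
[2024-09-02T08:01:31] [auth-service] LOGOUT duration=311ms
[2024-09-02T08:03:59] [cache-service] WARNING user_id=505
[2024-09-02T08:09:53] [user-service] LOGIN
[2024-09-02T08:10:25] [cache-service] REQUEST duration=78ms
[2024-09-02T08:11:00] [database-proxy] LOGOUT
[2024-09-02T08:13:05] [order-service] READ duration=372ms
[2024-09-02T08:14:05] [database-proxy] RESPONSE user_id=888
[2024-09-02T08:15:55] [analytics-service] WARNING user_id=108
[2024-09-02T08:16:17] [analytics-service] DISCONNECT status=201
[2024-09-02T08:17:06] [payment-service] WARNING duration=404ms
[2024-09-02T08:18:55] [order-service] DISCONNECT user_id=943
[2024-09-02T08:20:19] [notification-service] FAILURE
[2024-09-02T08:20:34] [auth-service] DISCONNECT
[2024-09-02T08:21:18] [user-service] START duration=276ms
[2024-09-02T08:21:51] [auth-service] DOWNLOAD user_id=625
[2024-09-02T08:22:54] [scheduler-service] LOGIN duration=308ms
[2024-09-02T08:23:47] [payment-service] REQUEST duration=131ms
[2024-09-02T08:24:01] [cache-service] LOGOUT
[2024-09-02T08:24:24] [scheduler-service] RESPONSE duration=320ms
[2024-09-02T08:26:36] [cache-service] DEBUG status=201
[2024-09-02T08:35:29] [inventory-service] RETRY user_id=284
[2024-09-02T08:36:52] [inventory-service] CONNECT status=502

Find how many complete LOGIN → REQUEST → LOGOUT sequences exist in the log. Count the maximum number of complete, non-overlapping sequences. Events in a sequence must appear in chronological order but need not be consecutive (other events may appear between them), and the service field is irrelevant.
3

To count sequences:

1. Look for pattern: LOGIN → REQUEST → LOGOUT
2. Greedily scan the log in chronological order, matching each sequence element in turn (ignoring service)
3. Each time the full pattern completes, increment the count and restart matching from the next event
4. Complete non-overlapping sequences found: 3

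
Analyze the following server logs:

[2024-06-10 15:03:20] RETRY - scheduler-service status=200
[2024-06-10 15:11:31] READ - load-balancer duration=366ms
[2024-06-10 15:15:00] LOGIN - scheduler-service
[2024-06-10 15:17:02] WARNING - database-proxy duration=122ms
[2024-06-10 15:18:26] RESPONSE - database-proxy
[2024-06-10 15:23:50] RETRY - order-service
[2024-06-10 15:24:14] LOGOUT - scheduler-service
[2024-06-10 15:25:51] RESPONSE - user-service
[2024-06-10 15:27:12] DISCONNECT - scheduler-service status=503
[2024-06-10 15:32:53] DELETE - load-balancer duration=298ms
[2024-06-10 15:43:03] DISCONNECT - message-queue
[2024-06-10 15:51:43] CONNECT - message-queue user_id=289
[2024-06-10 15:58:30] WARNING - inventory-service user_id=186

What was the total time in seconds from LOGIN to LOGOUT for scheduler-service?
554

To calculate state duration:

1. Find LOGIN event for scheduler-service: 2024-06-10 15:15:00
2. Find LOGOUT event for scheduler-service: 2024-06-10 15:24:14
3. Calculate duration: 2024-06-10 15:24:14 - 2024-06-10 15:15:00 = 554 seconds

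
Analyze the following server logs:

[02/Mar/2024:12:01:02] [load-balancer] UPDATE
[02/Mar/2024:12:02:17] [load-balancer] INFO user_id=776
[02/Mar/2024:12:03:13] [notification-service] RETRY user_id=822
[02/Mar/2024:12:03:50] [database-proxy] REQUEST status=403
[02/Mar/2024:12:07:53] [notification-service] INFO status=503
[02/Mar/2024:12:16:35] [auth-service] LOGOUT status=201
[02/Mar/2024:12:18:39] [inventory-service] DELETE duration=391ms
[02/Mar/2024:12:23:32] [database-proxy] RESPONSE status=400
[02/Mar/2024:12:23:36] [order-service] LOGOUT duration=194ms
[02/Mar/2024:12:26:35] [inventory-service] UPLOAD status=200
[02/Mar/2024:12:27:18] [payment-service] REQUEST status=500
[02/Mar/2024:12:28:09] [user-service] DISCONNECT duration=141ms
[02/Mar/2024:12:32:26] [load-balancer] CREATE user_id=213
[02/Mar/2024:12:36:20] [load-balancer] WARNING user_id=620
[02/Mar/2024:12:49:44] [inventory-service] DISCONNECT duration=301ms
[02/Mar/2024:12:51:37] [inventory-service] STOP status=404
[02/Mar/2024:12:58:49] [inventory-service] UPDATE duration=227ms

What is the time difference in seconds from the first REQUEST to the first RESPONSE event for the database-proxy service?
1182

To find the time between events:

1. Locate the first REQUEST event for database-proxy: 02/Mar/2024:12:03:50
2. Locate the first RESPONSE event for database-proxy: 02/Mar/2024:12:23:32
3. Calculate the difference: 02/Mar/2024:12:23:32 - 02/Mar/2024:12:03:50 = 1182 seconds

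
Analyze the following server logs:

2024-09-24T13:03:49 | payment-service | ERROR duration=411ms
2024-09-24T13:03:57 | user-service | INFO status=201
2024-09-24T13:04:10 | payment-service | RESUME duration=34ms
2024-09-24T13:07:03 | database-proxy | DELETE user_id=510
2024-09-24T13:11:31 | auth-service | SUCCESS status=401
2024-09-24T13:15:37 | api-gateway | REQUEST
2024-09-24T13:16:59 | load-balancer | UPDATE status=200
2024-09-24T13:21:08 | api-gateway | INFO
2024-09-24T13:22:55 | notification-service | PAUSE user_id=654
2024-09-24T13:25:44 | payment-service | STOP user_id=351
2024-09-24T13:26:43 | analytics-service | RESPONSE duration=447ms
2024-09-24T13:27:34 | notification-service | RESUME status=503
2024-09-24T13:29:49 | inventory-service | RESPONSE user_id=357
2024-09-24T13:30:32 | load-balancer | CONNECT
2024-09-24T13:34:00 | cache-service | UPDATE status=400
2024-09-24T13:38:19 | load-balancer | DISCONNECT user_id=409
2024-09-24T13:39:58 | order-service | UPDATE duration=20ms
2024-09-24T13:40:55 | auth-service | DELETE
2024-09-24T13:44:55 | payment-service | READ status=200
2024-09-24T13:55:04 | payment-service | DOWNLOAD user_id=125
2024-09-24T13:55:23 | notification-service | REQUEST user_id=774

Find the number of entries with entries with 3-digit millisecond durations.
2

To find matching entries:

1. Pattern to match: entries with 3-digit millisecond durations
2. Scan each log entry for the pattern
3. Count matches: 2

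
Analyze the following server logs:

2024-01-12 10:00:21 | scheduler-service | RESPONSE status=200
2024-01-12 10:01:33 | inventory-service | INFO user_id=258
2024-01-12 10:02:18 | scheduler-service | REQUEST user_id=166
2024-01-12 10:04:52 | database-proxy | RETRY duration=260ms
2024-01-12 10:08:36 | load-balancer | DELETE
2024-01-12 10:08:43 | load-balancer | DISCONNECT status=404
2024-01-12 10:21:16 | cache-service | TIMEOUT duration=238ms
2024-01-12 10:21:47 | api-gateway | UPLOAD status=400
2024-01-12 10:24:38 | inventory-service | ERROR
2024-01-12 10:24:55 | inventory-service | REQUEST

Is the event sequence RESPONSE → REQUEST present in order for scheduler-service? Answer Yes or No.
Yes

To verify sequence order:

1. Find all events in sequence RESPONSE → REQUEST for scheduler-service
2. Extract their timestamps
3. Check if timestamps are in ascending order
4. Result: Yes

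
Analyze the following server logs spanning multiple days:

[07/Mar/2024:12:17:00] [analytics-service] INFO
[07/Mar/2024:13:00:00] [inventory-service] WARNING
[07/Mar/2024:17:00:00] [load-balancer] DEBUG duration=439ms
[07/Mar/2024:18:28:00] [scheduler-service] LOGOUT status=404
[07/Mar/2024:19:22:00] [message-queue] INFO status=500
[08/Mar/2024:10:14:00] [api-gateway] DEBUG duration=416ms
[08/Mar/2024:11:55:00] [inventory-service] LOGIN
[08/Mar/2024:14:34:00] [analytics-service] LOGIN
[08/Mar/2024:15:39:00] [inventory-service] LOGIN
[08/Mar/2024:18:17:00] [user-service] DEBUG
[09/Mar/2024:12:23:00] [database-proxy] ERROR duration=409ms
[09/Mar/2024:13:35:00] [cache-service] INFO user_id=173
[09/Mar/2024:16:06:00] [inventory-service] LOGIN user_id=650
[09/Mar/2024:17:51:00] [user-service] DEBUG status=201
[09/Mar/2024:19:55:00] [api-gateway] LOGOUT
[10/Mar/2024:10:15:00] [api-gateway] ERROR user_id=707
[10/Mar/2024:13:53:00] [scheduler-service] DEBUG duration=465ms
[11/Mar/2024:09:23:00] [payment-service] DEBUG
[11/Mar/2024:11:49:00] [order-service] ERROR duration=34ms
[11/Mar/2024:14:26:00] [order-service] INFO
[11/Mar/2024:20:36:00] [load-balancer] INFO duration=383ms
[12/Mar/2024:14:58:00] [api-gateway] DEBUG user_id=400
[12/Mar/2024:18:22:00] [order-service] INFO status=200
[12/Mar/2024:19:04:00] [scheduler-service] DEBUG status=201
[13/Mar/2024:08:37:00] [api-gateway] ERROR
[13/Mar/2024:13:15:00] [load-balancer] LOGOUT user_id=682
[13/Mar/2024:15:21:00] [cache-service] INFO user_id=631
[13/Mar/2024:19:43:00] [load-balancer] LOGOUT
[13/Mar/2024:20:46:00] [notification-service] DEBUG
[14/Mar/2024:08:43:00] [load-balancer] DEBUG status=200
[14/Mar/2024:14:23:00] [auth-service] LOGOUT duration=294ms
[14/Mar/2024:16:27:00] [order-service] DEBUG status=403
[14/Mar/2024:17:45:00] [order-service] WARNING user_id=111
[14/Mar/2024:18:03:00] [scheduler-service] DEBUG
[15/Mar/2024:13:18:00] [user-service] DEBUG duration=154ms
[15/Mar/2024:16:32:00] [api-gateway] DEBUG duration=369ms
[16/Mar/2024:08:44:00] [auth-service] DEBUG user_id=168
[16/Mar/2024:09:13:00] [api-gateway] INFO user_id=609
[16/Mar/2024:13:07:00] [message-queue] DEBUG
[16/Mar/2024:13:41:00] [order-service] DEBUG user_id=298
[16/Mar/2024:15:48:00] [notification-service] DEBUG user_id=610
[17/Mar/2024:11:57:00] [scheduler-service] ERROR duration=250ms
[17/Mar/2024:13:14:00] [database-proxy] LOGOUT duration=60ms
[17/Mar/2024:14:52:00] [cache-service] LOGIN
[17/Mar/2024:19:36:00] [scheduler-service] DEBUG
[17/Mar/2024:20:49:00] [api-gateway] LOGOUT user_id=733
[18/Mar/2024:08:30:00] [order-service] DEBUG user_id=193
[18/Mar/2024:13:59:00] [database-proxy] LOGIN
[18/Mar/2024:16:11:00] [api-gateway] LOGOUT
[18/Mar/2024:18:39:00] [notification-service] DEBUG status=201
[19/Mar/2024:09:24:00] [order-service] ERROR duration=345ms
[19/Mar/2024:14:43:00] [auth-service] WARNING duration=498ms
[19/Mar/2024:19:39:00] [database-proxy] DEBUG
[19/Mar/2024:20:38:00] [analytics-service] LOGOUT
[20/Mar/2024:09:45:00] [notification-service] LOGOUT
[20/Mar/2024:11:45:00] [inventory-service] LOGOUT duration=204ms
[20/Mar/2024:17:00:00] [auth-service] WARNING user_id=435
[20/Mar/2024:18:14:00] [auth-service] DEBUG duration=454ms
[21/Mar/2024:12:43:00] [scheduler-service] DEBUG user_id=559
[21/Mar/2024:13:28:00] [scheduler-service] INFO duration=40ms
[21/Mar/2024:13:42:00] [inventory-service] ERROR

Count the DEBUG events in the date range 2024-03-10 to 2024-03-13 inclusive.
5

To filter by date range:

1. Date range: 2024-03-10 through 2024-03-13, both dates inclusive
2. Filter for DEBUG events whose date falls in this range
3. Count matching events: 5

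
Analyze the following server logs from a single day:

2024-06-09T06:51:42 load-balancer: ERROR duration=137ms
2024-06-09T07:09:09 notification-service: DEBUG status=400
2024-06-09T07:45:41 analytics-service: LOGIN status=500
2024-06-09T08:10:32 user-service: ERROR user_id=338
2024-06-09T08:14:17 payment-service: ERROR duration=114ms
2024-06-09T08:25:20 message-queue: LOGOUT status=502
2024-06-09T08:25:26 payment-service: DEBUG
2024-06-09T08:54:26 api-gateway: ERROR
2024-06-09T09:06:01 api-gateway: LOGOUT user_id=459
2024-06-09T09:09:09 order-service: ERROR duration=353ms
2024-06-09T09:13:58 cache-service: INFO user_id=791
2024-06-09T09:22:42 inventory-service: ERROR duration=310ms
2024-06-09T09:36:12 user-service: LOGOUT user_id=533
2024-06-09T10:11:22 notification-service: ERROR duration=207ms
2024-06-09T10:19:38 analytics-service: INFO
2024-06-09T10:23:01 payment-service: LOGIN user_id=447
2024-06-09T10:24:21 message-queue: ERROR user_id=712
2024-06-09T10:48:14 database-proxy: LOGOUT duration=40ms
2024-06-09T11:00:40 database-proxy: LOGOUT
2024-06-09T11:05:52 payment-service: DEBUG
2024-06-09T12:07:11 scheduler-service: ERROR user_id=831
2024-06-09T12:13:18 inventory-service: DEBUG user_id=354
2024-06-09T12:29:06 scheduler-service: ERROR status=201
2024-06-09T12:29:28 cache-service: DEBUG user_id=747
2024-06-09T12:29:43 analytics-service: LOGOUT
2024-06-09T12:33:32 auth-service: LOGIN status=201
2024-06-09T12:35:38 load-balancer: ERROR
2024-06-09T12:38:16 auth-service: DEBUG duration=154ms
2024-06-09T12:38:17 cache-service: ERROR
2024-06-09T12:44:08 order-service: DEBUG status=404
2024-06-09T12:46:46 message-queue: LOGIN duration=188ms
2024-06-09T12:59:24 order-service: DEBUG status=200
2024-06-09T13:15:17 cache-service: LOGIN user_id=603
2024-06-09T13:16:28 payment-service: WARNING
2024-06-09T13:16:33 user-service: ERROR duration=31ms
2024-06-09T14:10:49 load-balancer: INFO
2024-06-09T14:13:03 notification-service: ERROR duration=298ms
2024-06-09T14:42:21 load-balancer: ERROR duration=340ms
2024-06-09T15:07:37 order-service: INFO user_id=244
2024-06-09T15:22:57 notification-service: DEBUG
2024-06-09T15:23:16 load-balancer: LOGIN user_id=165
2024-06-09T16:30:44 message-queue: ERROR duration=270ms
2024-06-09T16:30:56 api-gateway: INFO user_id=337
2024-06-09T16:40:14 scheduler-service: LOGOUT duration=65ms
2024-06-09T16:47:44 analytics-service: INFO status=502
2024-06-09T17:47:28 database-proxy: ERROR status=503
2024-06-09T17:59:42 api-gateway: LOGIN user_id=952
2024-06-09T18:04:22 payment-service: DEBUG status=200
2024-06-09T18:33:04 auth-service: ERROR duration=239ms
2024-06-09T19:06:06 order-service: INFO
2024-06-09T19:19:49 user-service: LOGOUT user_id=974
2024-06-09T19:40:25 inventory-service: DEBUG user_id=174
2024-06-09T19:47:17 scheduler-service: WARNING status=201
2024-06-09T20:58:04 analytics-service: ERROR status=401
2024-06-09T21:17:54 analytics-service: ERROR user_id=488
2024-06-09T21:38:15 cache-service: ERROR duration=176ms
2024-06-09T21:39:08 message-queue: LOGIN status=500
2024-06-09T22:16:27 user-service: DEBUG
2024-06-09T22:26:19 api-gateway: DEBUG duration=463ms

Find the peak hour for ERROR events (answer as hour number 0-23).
12

To find the peak hour:

1. Group all ERROR events by hour
2. Count events in each hour
3. Find hour with maximum count
4. Peak hour: 12 (with 4 events)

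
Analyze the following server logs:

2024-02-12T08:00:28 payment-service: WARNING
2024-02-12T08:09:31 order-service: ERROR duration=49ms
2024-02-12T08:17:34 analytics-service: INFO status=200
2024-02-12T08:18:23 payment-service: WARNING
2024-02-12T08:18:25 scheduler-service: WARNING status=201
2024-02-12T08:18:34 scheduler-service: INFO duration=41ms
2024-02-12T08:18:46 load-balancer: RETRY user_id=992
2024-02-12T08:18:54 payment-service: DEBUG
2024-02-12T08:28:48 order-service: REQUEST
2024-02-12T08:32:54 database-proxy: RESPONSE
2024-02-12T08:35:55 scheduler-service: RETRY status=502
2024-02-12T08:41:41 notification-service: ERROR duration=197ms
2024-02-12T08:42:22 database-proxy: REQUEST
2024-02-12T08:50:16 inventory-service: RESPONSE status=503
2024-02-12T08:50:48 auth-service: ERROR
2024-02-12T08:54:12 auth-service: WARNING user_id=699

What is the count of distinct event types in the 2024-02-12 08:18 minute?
4

To count unique event types:

1. Filter events in the minute starting at 2024-02-12 08:18
2. Extract event types from matching entries
3. Count unique types: 4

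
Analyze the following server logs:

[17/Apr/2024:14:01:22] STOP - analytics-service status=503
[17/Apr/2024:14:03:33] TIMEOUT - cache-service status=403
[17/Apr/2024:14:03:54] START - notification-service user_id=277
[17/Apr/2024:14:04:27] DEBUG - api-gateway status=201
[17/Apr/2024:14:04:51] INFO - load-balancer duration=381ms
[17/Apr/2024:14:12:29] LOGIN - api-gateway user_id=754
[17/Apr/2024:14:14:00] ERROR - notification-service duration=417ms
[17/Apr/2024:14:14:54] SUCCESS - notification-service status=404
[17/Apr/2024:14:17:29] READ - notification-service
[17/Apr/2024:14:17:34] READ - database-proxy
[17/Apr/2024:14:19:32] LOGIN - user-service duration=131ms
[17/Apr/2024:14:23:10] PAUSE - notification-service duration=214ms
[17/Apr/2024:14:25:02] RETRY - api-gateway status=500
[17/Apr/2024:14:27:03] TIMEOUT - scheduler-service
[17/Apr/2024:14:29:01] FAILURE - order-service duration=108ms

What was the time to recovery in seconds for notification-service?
54

To calculate recovery time:

1. Find ERROR event for notification-service: 17/Apr/2024:14:14:00
2. Find next SUCCESS event for notification-service: 17/Apr/2024:14:14:54
3. Recovery time: 17/Apr/2024:14:14:54 - 17/Apr/2024:14:14:00 = 54 seconds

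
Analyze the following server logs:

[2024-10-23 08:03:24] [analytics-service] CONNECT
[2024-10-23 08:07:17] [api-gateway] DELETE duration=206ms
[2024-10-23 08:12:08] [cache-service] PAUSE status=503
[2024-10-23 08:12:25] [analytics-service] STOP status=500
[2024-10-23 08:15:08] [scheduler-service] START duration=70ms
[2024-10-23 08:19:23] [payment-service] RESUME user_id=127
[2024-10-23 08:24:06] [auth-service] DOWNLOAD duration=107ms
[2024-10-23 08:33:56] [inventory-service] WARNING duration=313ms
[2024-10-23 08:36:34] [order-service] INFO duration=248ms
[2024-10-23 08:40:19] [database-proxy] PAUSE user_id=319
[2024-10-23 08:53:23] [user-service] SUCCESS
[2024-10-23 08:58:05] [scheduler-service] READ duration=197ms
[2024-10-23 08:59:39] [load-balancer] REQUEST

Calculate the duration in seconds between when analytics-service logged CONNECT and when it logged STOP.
541

To find the time between events:

1. Locate the first CONNECT event for analytics-service: 2024-10-23 08:03:24
2. Locate the first STOP event for analytics-service: 2024-10-23 08:12:25
3. Calculate the difference: 2024-10-23 08:12:25 - 2024-10-23 08:03:24 = 541 seconds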